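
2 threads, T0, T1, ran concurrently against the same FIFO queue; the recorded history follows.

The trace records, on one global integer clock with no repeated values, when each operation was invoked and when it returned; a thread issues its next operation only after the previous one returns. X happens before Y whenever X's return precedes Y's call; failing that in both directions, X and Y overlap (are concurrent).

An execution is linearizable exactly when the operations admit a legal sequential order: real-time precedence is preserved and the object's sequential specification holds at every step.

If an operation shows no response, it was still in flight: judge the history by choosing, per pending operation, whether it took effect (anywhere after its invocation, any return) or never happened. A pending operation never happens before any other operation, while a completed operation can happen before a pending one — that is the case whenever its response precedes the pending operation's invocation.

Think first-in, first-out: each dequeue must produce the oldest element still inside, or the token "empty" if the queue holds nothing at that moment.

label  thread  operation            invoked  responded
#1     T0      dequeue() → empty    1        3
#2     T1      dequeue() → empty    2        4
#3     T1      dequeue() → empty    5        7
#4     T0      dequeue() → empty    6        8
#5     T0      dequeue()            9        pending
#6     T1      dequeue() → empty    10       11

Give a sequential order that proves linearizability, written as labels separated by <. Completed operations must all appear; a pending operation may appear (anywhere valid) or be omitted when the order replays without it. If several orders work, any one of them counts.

1. #1 dequeue() → empty, leaving queue <>
2. #2 dequeue() → empty, leaving queue <>
3. #3 dequeue() → empty, leaving queue <>
4. #4 dequeue() → empty, leaving queue <>
5. #5 dequeue() (pending, included), leaving queue <>
6. #6 dequeue() → empty, leaving queue <>

#1 < #2 < #3 < #4 < #5 < #6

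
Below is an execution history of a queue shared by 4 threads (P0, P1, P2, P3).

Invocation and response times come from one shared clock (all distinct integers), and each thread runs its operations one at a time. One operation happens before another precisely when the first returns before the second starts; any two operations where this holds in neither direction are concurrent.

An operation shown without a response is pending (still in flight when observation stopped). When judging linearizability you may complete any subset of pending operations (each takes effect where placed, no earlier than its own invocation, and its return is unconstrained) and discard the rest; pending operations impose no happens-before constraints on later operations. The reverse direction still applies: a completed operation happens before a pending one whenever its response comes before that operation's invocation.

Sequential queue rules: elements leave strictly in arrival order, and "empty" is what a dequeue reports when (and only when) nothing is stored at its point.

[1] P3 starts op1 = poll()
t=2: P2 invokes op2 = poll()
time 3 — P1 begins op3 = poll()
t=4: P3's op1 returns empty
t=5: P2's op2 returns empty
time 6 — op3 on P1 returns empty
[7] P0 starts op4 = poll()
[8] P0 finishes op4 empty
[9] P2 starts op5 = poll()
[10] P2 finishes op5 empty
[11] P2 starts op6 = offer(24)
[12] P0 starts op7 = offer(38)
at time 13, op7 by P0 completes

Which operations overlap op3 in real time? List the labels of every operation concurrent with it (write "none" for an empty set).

overlap test against op3 [3,6]: concurrent iff the interval meets 3..6
op1 [1,4]: concurrent
op2 [2,5]: concurrent
op4 [7,8]: after
op5 [9,10]: after
op6 [11,…): after
op7 [12,13]: after

op1, op2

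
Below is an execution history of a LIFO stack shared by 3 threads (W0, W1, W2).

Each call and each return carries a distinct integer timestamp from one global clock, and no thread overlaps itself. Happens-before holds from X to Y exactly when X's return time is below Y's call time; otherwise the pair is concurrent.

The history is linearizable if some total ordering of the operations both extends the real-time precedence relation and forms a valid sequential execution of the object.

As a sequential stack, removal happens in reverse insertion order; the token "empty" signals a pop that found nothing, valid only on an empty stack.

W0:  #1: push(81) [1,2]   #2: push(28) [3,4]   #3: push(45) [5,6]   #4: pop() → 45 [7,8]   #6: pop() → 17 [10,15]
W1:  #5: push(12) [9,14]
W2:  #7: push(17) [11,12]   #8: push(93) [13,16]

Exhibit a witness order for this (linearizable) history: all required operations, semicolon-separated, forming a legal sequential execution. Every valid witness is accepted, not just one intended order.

step 1: #1 push(81) — stack <81>
step 2: #2 push(28) — stack <81,28>
step 3: #3 push(45) — stack <81,28,45>
step 4: #4 pop() → 45 — stack <81,28>
step 5: #5 push(12) — stack <81,28,12>
step 6: #7 push(17) — stack <81,28,12,17>
step 7: #6 pop() → 17 — stack <81,28,12>
step 8: #8 push(93) — stack <81,28,12,93>

#1; #2; #3; #4; #5; #7; #6; #8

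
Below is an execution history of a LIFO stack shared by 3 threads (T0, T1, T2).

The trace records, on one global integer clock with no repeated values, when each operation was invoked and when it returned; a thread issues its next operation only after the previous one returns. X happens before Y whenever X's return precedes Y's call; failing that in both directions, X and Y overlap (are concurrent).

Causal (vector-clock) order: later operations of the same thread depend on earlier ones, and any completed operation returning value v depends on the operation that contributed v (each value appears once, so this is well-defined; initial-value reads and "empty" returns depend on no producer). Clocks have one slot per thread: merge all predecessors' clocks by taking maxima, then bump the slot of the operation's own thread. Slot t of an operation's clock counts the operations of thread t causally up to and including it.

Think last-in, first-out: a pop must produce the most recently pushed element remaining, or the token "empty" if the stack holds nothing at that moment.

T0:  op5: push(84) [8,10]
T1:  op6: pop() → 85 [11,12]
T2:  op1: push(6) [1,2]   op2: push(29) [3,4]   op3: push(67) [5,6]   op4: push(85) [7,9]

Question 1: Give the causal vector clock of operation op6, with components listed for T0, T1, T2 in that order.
(0, 1, 4)

root op op1, invoked 1: fresh clock plus T2's own tick → (0, 0, 1)
root op op5, invoked 8: fresh clock plus T0's own tick → (1, 0, 0)
VC(op2, invoked at 3): max of VC(op1)=(0, 0, 1), then +1 on thread T2 → (0, 0, 2)
VC(op3, invoked at 5): max of VC(op2)=(0, 0, 2), then +1 on thread T2 → (0, 0, 3)
VC(op4, invoked at 7): max of VC(op3)=(0, 0, 3), then +1 on thread T2 → (0, 0, 4)
VC(op6, invoked at 11): max of VC(op4)=(0, 0, 4), then +1 on thread T1 → (0, 1, 4)
target: VC(op6) = (0, 1, 4)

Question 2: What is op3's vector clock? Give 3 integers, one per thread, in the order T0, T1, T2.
(0, 0, 3)

VC(op1, invoked at 1): no causal predecessors; +1 on T2 → (0, 0, 1)
VC(op5, invoked at 8): no causal predecessors; +1 on T0 → (1, 0, 0)
merge at op2 (invoked 3): VC(op1)=(0, 0, 1), own-thread bump on T2 → (0, 0, 2)
merge at op3 (invoked 5): VC(op2)=(0, 0, 2), own-thread bump on T2 → (0, 0, 3)
merge at op4 (invoked 7): VC(op3)=(0, 0, 3), own-thread bump on T2 → (0, 0, 4)
merge at op6 (invoked 11): VC(op4)=(0, 0, 4), own-thread bump on T1 → (0, 1, 4)
target: VC(op3) = (0, 0, 3)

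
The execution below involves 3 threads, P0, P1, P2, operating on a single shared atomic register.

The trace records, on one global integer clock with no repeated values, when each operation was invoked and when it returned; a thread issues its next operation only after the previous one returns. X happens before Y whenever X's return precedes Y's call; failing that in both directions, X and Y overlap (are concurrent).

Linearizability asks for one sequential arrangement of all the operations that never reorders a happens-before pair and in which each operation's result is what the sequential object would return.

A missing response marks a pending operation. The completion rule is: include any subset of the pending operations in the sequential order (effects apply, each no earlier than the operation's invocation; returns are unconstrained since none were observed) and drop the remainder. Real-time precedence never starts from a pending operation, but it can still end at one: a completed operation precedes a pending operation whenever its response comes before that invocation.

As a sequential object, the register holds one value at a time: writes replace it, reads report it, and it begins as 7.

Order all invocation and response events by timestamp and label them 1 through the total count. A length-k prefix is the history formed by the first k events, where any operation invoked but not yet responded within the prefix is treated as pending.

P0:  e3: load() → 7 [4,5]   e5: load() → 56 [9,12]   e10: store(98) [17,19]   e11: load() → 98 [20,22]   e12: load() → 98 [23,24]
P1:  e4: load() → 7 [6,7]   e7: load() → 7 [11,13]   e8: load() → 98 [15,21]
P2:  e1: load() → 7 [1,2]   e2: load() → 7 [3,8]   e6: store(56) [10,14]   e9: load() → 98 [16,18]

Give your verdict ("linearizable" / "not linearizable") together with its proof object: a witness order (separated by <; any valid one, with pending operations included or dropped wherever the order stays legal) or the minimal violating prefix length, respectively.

1. e1 load() → 7, leaving value 7
2. e2 load() → 7, leaving value 7
3. e3 load() → 7, leaving value 7
4. e4 load() → 7, leaving value 7
5. e7 load() → 7, leaving value 7
6. e6 store(56), leaving value 56
7. e5 load() → 56, leaving value 56
8. e10 store(98), leaving value 98
9. e8 load() → 98, leaving value 98
10. e9 load() → 98, leaving value 98
11. e11 load() → 98, leaving value 98
12. e12 load() → 98, leaving value 98

linearizable — witness: e1 < e2 < e3 < e4 < e7 < e6 < e5 < e10 < e8 < e9 < e11 < e12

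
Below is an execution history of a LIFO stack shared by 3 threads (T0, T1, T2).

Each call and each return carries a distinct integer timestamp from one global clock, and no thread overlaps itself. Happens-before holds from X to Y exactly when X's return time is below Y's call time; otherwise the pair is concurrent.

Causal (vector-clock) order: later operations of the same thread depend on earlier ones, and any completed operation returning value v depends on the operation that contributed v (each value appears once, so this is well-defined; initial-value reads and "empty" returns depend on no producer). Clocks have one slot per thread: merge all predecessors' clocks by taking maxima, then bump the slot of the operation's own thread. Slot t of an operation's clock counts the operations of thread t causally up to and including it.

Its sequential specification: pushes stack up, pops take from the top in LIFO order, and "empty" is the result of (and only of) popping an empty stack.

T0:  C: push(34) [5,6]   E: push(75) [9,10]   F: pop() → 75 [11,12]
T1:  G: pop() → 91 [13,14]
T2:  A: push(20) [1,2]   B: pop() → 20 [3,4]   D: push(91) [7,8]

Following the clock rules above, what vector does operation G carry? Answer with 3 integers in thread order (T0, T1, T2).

(0, 1, 3)

A (invocation 1): nothing precedes it; T2's component alone gives (0, 0, 1)
C (invocation 5): nothing precedes it; T0's component alone gives (1, 0, 0)
B (invocation 3): componentwise max over VC(A)=(0, 0, 1), +1 at T2, giving (0, 0, 2)
E (invocation 9): componentwise max over VC(C)=(1, 0, 0), +1 at T0, giving (2, 0, 0)
D (invocation 7): componentwise max over VC(B)=(0, 0, 2), +1 at T2, giving (0, 0, 3)
F (invocation 11): componentwise max over VC(E)=(2, 0, 0), +1 at T0, giving (3, 0, 0)
G (invocation 13): componentwise max over VC(D)=(0, 0, 3), +1 at T1, giving (0, 1, 3)
target: VC(G) = (0, 1, 3)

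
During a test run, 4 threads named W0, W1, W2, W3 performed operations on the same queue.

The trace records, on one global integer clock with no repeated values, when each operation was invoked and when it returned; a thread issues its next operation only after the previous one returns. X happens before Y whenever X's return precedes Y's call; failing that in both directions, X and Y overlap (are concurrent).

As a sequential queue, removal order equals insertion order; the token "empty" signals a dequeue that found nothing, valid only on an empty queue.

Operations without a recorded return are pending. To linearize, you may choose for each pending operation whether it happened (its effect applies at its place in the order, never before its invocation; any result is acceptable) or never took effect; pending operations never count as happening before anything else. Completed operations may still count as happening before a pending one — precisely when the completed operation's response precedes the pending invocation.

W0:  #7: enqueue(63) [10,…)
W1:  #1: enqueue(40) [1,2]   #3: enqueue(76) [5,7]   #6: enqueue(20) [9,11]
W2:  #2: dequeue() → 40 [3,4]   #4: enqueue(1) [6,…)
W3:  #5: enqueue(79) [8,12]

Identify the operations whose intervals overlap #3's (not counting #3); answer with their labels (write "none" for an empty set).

concurrent with #3 ([5,7]): every op whose interval crosses 5..7
#1 [1,2]: before
#2 [3,4]: before
#4 [6,…): concurrent
#5 [8,12]: after
#6 [9,11]: after
#7 [10,…): after

#4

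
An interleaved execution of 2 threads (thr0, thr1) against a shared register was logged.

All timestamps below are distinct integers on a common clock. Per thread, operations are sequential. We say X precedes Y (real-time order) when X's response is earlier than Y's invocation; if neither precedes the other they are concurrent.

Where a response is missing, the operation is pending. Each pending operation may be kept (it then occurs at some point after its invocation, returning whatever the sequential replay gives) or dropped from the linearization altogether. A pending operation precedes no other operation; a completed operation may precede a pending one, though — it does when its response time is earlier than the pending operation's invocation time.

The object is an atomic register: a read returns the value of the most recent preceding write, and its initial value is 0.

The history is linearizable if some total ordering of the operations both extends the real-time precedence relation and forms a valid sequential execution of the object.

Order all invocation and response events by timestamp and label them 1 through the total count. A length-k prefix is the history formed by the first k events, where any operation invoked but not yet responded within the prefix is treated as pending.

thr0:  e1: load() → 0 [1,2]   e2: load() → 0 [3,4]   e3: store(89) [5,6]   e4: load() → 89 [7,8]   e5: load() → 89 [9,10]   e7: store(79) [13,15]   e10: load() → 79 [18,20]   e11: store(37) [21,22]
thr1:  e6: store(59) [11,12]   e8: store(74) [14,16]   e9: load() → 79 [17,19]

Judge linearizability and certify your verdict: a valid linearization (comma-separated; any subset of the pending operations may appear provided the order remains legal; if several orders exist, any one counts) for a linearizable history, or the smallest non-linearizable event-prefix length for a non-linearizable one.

1. e1 load() → 0, leaving value 0
2. e2 load() → 0, leaving value 0
3. e3 store(89), leaving value 89
4. e4 load() → 89, leaving value 89
5. e5 load() → 89, leaving value 89
6. e6 store(59), leaving value 59
7. e8 store(74), leaving value 74
8. e7 store(79), leaving value 79
9. e9 load() → 79, leaving value 79
10. e10 load() → 79, leaving value 79
11. e11 store(37), leaving value 37

linearizable — witness: e1, e2, e3, e4, e5, e6, e8, e7, e9, e10, e11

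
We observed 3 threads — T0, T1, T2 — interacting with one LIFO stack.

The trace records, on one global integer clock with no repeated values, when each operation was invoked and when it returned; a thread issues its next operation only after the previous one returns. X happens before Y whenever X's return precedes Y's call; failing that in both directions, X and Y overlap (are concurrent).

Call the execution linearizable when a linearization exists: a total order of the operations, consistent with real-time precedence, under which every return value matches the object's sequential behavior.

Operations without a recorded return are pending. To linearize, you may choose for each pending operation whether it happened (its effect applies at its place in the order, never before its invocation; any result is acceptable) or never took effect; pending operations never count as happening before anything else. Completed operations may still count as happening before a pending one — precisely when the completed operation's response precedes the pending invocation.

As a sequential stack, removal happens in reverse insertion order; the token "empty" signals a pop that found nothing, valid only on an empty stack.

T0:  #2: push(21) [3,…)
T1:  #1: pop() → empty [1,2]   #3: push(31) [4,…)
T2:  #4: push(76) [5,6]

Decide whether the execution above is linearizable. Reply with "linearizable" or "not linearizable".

witness order: #1, #2, #3, #4
1. #1 pop() → empty, leaving stack <>
2. #2 push(21) (pending, included), leaving stack <21>
3. #3 push(31) (pending, included), leaving stack <21,31>
4. #4 push(76), leaving stack <21,31,76>

linearizable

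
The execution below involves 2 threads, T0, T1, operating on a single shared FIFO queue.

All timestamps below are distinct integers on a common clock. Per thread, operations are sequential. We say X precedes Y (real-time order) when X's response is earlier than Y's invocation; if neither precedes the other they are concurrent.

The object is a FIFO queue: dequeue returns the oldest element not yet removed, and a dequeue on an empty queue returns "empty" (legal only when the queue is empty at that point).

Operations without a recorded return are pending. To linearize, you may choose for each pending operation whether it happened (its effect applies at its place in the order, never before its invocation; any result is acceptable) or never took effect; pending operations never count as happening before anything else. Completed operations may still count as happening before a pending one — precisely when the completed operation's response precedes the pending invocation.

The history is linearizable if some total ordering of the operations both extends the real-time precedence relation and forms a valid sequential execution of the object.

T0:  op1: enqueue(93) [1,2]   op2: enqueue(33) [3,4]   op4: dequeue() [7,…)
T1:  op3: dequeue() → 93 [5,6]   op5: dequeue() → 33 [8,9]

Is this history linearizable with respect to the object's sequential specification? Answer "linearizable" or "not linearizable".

linearizable

witness order: op1, op2, op3, op5
step 1: op1 enqueue(93) — queue <93>
step 2: op2 enqueue(33) — queue <93,33>
step 3: op3 dequeue() → 93 — queue <33>
step 4: op5 dequeue() → 33 — queue <>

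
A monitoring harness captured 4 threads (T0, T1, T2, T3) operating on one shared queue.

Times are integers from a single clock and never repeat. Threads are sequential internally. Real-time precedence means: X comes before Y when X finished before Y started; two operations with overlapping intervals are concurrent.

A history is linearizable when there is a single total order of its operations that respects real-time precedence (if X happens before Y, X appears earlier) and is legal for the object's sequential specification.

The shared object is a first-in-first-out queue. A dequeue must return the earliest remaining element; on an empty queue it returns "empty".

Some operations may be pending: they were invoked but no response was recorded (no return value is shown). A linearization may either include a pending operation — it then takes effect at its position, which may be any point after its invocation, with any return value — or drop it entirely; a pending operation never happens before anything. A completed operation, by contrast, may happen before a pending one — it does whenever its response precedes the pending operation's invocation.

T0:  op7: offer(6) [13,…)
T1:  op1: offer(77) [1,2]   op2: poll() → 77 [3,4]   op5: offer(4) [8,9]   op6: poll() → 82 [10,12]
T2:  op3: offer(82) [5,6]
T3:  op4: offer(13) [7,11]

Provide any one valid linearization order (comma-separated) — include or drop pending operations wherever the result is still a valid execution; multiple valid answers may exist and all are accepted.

1. op1 offer(77), leaving queue <77>
2. op2 poll() → 77, leaving queue <>
3. op3 offer(82), leaving queue <82>
4. op4 offer(13), leaving queue <82,13>
5. op5 offer(4), leaving queue <82,13,4>
6. op6 poll() → 82, leaving queue <13,4>

op1, op2, op3, op4, op5, op6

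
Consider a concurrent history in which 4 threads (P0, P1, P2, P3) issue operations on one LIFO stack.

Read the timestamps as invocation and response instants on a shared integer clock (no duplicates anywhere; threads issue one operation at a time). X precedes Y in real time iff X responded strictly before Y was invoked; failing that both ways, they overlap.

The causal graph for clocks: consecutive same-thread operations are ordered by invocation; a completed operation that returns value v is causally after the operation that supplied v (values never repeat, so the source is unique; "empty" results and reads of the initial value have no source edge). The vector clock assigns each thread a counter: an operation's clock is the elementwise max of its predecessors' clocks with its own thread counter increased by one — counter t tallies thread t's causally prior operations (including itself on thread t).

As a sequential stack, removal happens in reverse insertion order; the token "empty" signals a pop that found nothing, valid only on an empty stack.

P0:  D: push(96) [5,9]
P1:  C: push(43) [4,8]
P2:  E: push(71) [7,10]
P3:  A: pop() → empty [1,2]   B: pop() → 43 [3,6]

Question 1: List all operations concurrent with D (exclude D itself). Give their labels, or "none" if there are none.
Answer: B, C, E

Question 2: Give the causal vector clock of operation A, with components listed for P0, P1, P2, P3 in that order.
Answer: (0, 0, 0, 1)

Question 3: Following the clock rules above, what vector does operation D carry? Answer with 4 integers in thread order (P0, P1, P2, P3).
Answer: (1, 0, 0, 0)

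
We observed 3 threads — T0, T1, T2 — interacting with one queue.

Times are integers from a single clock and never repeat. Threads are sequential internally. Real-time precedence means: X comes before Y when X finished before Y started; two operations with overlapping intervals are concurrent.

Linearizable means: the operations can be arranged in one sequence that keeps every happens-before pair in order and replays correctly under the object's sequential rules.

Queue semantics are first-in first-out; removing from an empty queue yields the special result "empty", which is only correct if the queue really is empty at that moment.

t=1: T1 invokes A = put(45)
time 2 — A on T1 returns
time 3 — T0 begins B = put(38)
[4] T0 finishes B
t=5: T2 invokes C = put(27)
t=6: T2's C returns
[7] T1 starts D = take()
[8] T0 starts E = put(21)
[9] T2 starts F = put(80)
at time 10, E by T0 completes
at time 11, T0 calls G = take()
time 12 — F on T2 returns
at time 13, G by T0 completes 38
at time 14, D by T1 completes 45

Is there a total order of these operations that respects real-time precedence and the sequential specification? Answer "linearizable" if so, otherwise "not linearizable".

witness order: A, B, C, D, E, F, G
after step 1 (A put(45)): queue <45>
after step 2 (B put(38)): queue <45,38>
after step 3 (C put(27)): queue <45,38,27>
after step 4 (D take() → 45): queue <38,27>
after step 5 (E put(21)): queue <38,27,21>
after step 6 (F put(80)): queue <38,27,21,80>
after step 7 (G take() → 38): queue <27,21,80>

linearizable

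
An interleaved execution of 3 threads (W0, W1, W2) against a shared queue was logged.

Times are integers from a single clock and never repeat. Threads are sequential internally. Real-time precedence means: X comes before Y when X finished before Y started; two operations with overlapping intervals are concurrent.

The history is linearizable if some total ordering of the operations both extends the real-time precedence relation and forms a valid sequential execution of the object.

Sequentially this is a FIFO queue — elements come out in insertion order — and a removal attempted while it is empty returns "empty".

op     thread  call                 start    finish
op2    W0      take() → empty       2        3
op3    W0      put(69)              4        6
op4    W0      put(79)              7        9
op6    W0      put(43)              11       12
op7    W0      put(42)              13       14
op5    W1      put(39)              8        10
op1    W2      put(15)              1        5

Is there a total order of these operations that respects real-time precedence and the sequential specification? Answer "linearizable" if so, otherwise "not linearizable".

linearizable

one valid linearization: op2, op1, op3, op4, op5, op6, op7
step 1: op2 take() → empty — queue <>
step 2: op1 put(15) — queue <15>
step 3: op3 put(69) — queue <15,69>
step 4: op4 put(79) — queue <15,69,79>
step 5: op5 put(39) — queue <15,69,79,39>
step 6: op6 put(43) — queue <15,69,79,39,43>
step 7: op7 put(42) — queue <15,69,79,39,43,42>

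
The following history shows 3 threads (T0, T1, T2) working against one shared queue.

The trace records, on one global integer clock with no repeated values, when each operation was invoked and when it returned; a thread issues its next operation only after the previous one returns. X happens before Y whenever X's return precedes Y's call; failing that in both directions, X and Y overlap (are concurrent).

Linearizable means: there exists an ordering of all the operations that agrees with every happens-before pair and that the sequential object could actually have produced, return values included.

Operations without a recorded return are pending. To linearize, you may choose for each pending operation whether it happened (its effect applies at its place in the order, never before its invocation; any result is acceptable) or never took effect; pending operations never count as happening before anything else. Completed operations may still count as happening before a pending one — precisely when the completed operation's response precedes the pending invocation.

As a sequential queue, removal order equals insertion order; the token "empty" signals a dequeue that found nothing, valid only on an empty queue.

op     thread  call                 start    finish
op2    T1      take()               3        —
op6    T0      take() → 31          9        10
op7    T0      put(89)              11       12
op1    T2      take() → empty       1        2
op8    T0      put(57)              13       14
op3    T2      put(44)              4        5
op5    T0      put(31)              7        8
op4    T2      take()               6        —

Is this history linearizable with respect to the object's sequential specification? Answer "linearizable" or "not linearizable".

linearizable

witness order: op1, op2, op3, op4, op5, op6, op7, op8
after step 1 (op1 take() → empty): queue <>
after step 2 (op2 take() (pending, included)): queue <>
after step 3 (op3 put(44)): queue <44>
after step 4 (op4 take() (pending, included)): queue <>
after step 5 (op5 put(31)): queue <31>
after step 6 (op6 take() → 31): queue <>
after step 7 (op7 put(89)): queue <89>
after step 8 (op8 put(57)): queue <89,57>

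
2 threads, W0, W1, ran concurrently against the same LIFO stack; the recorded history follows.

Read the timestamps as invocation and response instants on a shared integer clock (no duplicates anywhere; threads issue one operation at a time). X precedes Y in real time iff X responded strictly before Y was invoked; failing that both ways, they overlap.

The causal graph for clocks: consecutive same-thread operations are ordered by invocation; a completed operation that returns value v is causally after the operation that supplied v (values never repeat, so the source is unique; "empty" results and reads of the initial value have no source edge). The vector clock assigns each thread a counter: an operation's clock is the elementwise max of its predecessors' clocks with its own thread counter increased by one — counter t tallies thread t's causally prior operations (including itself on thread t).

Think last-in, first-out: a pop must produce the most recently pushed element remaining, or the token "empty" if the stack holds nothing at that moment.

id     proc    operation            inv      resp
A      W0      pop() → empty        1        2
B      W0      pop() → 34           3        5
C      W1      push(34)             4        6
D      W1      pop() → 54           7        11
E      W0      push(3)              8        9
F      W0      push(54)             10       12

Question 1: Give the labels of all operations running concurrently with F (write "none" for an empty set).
D

F spans [10,12]; an op avoiding the whole window 10..12 is ordered, any other is concurrent
A [1,2]: before
B [3,5]: before
C [4,6]: before
D [7,11]: concurrent
E [8,9]: before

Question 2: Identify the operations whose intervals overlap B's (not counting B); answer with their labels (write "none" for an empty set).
C

overlap test against B [3,5]: concurrent iff the interval meets 3..5
A [1,2]: before
C [4,6]: concurrent
D [7,11]: after
E [8,9]: after
F [10,12]: after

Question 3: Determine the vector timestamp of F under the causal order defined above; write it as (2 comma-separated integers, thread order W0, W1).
(4, 1)

no predecessors for C (invoked 4): W1 increments from zero → (0, 1)
no predecessors for A (invoked 1): W0 increments from zero → (1, 0)
VC(B, invoked at 3): max of VC(A)=(1, 0), VC(C)=(0, 1), then +1 on thread W0 → (2, 1)
VC(E, invoked at 8): max of VC(B)=(2, 1), then +1 on thread W0 → (3, 1)
VC(F, invoked at 10): max of VC(E)=(3, 1), then +1 on thread W0 → (4, 1)
VC(D, invoked at 7): max of VC(C)=(0, 1), VC(F)=(4, 1), then +1 on thread W1 → (4, 2)
target: VC(F) = (4, 1)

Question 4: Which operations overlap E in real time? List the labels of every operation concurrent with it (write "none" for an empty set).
D

concurrent with E ([8,9]): every op whose interval crosses 8..9
A [1,2]: before
B [3,5]: before
C [4,6]: before
D [7,11]: concurrent
F [10,12]: after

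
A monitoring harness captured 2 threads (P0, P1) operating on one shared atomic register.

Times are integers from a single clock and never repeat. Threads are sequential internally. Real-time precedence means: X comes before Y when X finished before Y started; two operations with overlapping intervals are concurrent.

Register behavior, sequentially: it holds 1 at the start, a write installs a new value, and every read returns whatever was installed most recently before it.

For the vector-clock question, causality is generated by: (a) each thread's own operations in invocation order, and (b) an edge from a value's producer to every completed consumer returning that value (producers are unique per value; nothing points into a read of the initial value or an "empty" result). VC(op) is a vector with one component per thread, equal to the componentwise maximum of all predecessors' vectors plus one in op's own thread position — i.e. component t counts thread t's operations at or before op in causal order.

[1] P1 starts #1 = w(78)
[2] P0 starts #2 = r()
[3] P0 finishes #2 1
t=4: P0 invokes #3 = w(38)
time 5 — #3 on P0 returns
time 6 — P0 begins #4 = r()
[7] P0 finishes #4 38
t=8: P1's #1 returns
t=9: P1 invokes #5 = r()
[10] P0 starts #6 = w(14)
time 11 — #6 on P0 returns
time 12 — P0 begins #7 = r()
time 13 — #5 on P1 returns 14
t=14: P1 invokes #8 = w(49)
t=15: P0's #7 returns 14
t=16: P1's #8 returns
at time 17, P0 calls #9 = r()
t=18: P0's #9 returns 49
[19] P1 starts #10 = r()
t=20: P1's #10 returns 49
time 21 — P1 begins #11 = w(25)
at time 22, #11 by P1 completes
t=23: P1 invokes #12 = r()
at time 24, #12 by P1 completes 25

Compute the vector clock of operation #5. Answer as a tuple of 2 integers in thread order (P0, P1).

(4, 2)

#1, invoked 1, has no incoming edges; only P1's bump applies → (0, 1)
#2, invoked 2, has no incoming edges; only P0's bump applies → (1, 0)
VC(#3, invoked at 4): max of VC(#2)=(1, 0), then +1 on thread P0 → (2, 0)
VC(#4, invoked at 6): max of VC(#3)=(2, 0), then +1 on thread P0 → (3, 0)
VC(#6, invoked at 10): max of VC(#4)=(3, 0), then +1 on thread P0 → (4, 0)
VC(#7, invoked at 12): max of VC(#6)=(4, 0), then +1 on thread P0 → (5, 0)
VC(#5, invoked at 9): max of VC(#1)=(0, 1), VC(#6)=(4, 0), then +1 on thread P1 → (4, 2)
VC(#8, invoked at 14): max of VC(#5)=(4, 2), then +1 on thread P1 → (4, 3)
VC(#10, invoked at 19): max of VC(#8)=(4, 3), then +1 on thread P1 → (4, 4)
VC(#11, invoked at 21): max of VC(#10)=(4, 4), then +1 on thread P1 → (4, 5)
VC(#9, invoked at 17): max of VC(#7)=(5, 0), VC(#8)=(4, 3), then +1 on thread P0 → (6, 3)
VC(#12, invoked at 23): max of VC(#11)=(4, 5), then +1 on thread P1 → (4, 6)
target: VC(#5) = (4, 2)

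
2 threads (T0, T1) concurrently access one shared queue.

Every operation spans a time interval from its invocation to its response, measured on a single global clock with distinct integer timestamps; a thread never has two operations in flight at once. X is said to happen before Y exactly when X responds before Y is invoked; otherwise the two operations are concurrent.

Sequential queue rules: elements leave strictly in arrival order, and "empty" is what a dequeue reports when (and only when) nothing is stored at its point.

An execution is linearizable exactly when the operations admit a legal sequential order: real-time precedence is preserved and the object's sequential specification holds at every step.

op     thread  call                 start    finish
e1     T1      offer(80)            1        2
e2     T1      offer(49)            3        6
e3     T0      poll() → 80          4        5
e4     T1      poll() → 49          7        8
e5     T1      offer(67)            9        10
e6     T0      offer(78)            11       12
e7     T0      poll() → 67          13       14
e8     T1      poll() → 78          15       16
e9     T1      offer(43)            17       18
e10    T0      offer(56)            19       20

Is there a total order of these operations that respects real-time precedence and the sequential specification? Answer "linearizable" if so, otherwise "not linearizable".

a witness: e1, e2, e3, e4, e5, e6, e7, e8, e9, e10
step 1: e1 offer(80) — queue <80>
step 2: e2 offer(49) — queue <80,49>
step 3: e3 poll() → 80 — queue <49>
step 4: e4 poll() → 49 — queue <>
step 5: e5 offer(67) — queue <67>
step 6: e6 offer(78) — queue <67,78>
step 7: e7 poll() → 67 — queue <78>
step 8: e8 poll() → 78 — queue <>
step 9: e9 offer(43) — queue <43>
step 10: e10 offer(56) — queue <43,56>

linearizable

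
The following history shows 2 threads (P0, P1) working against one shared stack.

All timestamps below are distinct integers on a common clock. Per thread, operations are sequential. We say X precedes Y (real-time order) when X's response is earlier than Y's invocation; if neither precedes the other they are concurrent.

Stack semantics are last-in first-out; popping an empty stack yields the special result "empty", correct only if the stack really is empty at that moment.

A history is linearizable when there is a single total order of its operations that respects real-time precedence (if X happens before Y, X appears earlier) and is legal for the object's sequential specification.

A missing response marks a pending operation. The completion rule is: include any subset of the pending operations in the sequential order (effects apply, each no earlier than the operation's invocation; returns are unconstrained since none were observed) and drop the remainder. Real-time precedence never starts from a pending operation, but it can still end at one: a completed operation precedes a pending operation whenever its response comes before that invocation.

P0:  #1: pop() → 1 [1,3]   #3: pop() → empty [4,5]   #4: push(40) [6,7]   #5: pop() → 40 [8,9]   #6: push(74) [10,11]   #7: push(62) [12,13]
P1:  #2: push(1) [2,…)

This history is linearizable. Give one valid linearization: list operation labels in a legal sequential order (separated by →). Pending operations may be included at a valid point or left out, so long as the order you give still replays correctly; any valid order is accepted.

1. #2 push(1) (pending, included), leaving stack <1>
2. #1 pop() → 1, leaving stack <>
3. #3 pop() → empty, leaving stack <>
4. #4 push(40), leaving stack <40>
5. #5 pop() → 40, leaving stack <>
6. #6 push(74), leaving stack <74>
7. #7 push(62), leaving stack <74,62>

#2 → #1 → #3 → #4 → #5 → #6 → #7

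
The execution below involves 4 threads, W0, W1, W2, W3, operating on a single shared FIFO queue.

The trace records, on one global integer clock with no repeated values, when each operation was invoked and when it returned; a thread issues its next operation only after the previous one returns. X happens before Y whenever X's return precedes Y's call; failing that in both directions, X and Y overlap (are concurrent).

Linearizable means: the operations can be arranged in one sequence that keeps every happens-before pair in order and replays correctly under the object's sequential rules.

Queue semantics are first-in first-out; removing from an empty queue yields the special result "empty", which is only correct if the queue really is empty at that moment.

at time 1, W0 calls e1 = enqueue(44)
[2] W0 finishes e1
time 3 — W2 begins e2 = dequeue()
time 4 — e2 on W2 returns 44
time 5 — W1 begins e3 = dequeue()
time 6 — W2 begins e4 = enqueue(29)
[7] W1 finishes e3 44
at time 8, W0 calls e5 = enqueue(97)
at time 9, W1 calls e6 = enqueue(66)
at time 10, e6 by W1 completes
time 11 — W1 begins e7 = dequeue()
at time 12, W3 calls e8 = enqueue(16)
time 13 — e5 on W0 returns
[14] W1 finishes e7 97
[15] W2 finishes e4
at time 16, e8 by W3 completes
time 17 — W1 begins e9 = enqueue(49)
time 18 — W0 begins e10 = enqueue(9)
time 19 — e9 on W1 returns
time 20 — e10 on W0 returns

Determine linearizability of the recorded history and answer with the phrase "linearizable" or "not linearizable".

not linearizable

already the first 7 events (up to e3's response at time 7) admit no linearization; the first 6 still do
the completed operations (3 total) allow one real-time order; the FIFO queue replay rejects it
every completion of the 1 pending operation (e4) was checked; none linearizes
take e1, e2, e3 (pending dropped): step 3 already fails, because e3 dequeue() → 44 cannot occur there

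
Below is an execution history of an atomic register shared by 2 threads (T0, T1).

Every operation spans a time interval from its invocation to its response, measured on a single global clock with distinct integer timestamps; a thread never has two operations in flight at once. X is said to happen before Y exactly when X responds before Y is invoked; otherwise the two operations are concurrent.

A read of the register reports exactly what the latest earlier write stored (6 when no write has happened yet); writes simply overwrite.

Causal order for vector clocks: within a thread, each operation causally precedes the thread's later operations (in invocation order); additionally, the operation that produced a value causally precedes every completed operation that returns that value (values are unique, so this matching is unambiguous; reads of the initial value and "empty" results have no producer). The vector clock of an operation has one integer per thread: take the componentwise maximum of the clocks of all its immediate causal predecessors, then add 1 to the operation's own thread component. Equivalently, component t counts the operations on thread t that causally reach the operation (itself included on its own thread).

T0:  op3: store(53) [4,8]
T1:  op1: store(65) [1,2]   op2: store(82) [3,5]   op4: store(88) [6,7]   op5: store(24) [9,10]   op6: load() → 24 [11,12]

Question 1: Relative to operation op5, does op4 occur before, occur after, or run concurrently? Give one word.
op4 spans [6,7], op5 spans [9,10]
resp(op4)=7 < inv(op5)=9

before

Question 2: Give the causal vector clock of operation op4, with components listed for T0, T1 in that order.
no predecessors for op1 (invoked 1): T1 increments from zero → (0, 1)
no predecessors for op3 (invoked 4): T0 increments from zero → (1, 0)
from VC(op1)=(0, 1), op2 (invoked 3) maxes components and bumps T1 → (0, 2)
from VC(op2)=(0, 2), op4 (invoked 6) maxes components and bumps T1 → (0, 3)
from VC(op4)=(0, 3), op5 (invoked 9) maxes components and bumps T1 → (0, 4)
from VC(op5)=(0, 4), op6 (invoked 11) maxes components and bumps T1 → (0, 5)
target: VC(op4) = (0, 3)

(0, 3)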